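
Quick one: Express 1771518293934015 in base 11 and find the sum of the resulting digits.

1771518293934015 in base 11 is 4735077645A25A0.
Digit sum: 4+7+3+5+0+7+7+6+4+5+10+2+5+10+0 = 75.

75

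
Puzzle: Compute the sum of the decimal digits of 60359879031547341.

6+0+3+5+9+8+7+9+0+3+1+5+4+7+3+4+1 = 75

75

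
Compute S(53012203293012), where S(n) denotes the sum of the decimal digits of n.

5+3+0+1+2+2+0+3+2+9+3+0+1+2 = 33

33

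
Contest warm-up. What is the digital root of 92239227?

9

9+2+2+3+9+2+2+7 = 36
3+6 = 9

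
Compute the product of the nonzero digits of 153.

1×5×3 = 15

15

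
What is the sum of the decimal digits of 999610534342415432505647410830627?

9+9+9+6+1+0+5+3+4+3+4+2+4+1+5+4+3+2+5+0+5+6+4+7+4+1+0+8+3+0+6+2+7 = 132

132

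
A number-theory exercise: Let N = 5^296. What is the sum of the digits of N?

5^296 = 785454954447636248495323512797804102876034481999911930417847858749936840755474537033615661445973112364349371450421100562106866977667955024449202371857434152360496874313577908566230689757503569126129150390625
Sum of its 207 digits: 943.

943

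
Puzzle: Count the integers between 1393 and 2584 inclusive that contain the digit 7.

308

The integers in [1393, 2584] that contain the digit 7: 1397, 1407, 1417, 1427, 1437, 1447, …, 2578, 2579.
308 qualify.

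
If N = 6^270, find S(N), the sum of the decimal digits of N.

6^270 = 1261355785649605450953269950610783018129138694424659225125273441664007026570646175247253665812044529347450305838306191144756655714205701221277548160720275156790268272806691507315405244553283758594270496057982976
Sum of its 211 digits: 900.

900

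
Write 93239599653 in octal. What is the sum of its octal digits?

46

93239599653 in base 8 is 1266540661045.
Digit sum: 1+2+6+6+5+4+0+6+6+1+0+4+5 = 46.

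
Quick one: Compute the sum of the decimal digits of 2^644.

904

2^644 = 72999049881955123498258745691204661198291656115976958889267080286388402675338838184094604981077942396458276953177510516971019275542007007972042581115555427012031914789764239201325987075945660416
Sum of its 194 digits: 904.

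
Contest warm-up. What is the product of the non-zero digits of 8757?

1960

8×7×5×7 = 1960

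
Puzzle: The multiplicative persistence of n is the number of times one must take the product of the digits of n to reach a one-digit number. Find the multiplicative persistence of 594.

2

594 → 180 → 0 (2 steps)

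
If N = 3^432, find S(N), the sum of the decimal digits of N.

3^432 = 130732040222851824313696449987153029924371122238848027365037357297776778759867316566762151412818918312428287717025992710824535681461390797938699373612526042317415057049122693829277442013233093340157044859841
Sum of its 207 digits: 909.

909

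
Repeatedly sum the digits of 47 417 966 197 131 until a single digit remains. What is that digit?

3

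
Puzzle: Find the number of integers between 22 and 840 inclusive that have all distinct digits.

The integers in [22, 840] that have all distinct digits: 23, 24, 25, 26, 27, 28, …, 839, 840.
607 qualify.

607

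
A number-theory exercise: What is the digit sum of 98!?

639

98! = 9426890448883247745626185743057242473809693764078951663494238777294707070023223798882976159207729119823605850588608460429412647567360000000000000000000000
Sum of its 154 digits: 639.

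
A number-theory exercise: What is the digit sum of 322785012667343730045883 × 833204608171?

322785012667343730045883 × 833204608171 = 268945960002965404160253544866709993
Sum of its 36 digits: 166.

166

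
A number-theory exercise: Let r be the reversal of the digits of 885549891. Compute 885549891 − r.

686604303

Reverse of 885549891 is 198945588.
885549891 − 198945588 = 686604303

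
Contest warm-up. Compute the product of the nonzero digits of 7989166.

163296

7×9×8×9×1×6×6 = 163296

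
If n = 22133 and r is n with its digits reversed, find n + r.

55255

Reverse of 22133 is 33122.
22133 + 33122 = 55255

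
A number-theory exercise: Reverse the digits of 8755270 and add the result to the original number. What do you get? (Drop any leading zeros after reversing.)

Reverse of 8755270 is 725578.
8755270 + 725578 = 9480848

9480848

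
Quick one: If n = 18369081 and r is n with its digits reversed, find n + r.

Reverse of 18369081 is 18096381.
18369081 + 18096381 = 36465462

36465462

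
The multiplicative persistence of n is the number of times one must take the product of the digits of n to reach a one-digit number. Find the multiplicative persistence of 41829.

41829 → 576 → 210 → 0 (3 steps)

3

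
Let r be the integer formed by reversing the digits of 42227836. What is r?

63872224

Reversing 42227836 gives 63872224.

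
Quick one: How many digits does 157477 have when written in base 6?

7

157477 in base 6 is 3213021, which has 7 digits.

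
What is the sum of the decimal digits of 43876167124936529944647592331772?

156

4+3+8+7+6+1+6+7+1+2+4+9+3+6+5+2+9+9+4+4+6+4+7+5+9+2+3+3+1+7+7+2 = 156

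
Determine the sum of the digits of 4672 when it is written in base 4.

4672 in base 4 is 1021000.
Digit sum: 1+0+2+1+0+0+0 = 4.

4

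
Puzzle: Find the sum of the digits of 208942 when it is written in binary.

8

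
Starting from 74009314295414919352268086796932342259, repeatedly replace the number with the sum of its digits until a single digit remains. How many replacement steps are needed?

3

74009314295414919352268086796932342259 → 173 → 11 → 2 (3 steps)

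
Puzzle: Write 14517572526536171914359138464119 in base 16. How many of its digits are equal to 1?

2

14517572526536171914359138464119 in base 16 is B73CCE890851CE38AC8E5CB177.
The digit 1 appears 2 times.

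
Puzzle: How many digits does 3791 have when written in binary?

12

3791 in base 2 is 111011001111, which has 12 digits.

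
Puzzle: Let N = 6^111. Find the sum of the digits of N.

6^111 = 237022073235798140523131680268796863968652076808504395016684686594984571128407503405056
Sum of its 87 digits: 387.

387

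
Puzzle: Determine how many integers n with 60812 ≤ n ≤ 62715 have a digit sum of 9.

9

The integers in [60812, 62715] that have a digit sum of 9: 61002, 61011, 61020, 61101, 61110, 61200, 62001, 62010, 62100.
9 qualify.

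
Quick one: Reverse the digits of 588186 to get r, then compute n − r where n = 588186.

-93699

Reverse of 588186 is 681885.
588186 − 681885 = -93699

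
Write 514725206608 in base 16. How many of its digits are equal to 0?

2

514725206608 in base 16 is 77D8035A50.
The digit 0 appears 2 times.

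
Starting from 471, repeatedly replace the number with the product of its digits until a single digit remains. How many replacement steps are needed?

471 → 28 → 16 → 6 (3 steps)

3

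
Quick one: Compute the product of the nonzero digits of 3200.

6

3×2 = 6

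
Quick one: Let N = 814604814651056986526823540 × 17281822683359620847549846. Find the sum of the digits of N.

261

814604814651056986526823540 × 17281822683359620847549846 = 14077855963810596233547882763367026769488166196174840
Sum of its 53 digits: 261.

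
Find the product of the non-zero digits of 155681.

1×5×5×6×8×1 = 1200

1200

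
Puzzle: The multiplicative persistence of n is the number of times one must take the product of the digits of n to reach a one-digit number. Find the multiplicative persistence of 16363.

3

16363 → 324 → 24 → 8 (3 steps)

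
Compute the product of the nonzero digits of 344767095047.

3×4×4×7×6×7×9×5×4×7 = 17781120

17781120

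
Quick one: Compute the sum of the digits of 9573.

24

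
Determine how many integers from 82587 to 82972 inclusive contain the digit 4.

74

The integers in [82587, 82972] that contain the digit 4: 82594, 82604, 82614, 82624, 82634, 82640, …, 82954, 82964.
74 qualify.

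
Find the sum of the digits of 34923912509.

3+4+9+2+3+9+1+2+5+0+9 = 47

47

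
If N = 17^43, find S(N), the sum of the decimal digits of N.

224

17^43 = 81152820641272625991922463475488672334362661535406513
Sum of its 53 digits: 224.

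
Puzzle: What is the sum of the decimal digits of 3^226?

468

3^226 = 675155121849745212129793196759870681725592001960937203444022441244641816765582369161757600591162976283304329
Sum of its 108 digits: 468.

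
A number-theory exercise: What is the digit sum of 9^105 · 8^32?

549

9^105 · 8^32 = 1242633549632027834043185163081819086574581255194940336550867154932465284486329137401624560361940417063694597466443141116239806464
Sum of its 130 digits: 549.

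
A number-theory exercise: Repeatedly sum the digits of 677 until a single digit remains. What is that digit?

2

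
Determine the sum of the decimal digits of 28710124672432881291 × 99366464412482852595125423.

201

28710124672432881291 × 99366464412482852595125423 = 2852823581541247814465230767553476849415161093
Sum of its 46 digits: 201.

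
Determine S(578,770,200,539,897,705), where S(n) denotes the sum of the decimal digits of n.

89

5+7+8+7+7+0+2+0+0+5+3+9+8+9+7+7+0+5 = 89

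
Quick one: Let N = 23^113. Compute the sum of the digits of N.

749

23^113 = 7503181809956767523746965523445045476257163607925774521504848419053281285592652527357937939189782711610752940844746826826913644756871296753402978970975383
Sum of its 154 digits: 749.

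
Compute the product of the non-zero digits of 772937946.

4000752

7×7×2×9×3×7×9×4×6 = 4000752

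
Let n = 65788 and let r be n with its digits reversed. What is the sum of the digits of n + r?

23

Reversal of 65788 is 88756; 65788 + 88756 = 154544.
Digit sum of 154544: 1+5+4+5+4+4 = 23.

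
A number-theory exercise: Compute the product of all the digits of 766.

252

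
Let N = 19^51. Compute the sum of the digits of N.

19^51 = 164601446942513134106236725812829032045114121982009343319734091019
Sum of its 66 digits: 235.

235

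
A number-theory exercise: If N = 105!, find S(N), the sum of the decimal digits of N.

105! = 1081396758240290900504101305800329649720646107774902579144176636573226531909905153326984536526808240339776398934872029657993872907813436816097280000000000000000000000000
Sum of its 169 digits: 648.

648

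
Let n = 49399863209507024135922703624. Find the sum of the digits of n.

124

4+9+3+9+9+8+6+3+2+0+9+5+0+7+0+2+4+1+3+5+9+2+2+7+0+3+6+2+4 = 124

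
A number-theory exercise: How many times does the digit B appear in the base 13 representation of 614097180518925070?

614097180518925070 in base 13 is BCC7364846C65976.
The digit B appears 1 time.

1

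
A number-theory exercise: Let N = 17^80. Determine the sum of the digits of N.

442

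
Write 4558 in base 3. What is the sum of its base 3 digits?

8

4558 in base 3 is 20020211.
Digit sum: 2+0+0+2+0+2+1+1 = 8.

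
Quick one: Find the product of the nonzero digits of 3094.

108

3×9×4 = 108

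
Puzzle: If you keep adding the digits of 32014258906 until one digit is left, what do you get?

4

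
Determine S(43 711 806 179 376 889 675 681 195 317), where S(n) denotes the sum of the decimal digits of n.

4+3+7+1+1+8+0+6+1+7+9+3+7+6+8+8+9+6+7+5+6+8+1+1+9+5+3+1+7 = 147

147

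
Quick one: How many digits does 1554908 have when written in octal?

7

1554908 in base 8 is 5734734, which has 7 digits.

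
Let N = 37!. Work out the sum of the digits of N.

37! = 13763753091226345046315979581580902400000000
Sum of its 44 digits: 153.

153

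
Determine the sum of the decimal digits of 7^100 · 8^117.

839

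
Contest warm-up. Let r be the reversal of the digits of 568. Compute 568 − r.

Reverse of 568 is 865.
568 − 865 = -297

-297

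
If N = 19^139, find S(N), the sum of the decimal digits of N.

820

19^139 = 5581494902510405736968462921175844792926229188011776943152872303303792204955904242542332516862508462265696074503666491054926821983860261954364902659833966780558603424798894318379
Sum of its 178 digits: 820.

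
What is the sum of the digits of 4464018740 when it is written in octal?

34

4464018740 in base 8 is 41204702464.
Digit sum: 4+1+2+0+4+7+0+2+4+6+4 = 34.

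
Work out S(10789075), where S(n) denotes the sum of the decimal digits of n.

37

1+0+7+8+9+0+7+5 = 37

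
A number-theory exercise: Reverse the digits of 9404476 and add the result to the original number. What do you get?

16148525

Reverse of 9404476 is 6744049.
9404476 + 6744049 = 16148525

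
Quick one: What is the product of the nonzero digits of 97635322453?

4082400

9×7×6×3×5×3×2×2×4×5×3 = 4082400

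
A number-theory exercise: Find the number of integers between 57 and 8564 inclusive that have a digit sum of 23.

368

The integers in [57, 8564] that have a digit sum of 23: 599, 689, 698, 779, 788, 797, …, 8555, 8564.
368 qualify.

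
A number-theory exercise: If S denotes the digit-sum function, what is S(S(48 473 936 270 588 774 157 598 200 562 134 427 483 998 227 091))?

9

First digit sum: 225.
2+2+5 = 9.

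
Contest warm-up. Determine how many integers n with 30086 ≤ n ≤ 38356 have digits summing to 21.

The integers in [30086, 38356] that have digits summing to 21: 30099, 30189, 30198, 30279, 30288, 30297, …, 38343, 38352.
586 qualify.

586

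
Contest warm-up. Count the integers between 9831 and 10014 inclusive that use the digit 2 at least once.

28

The integers in [9831, 10014] that use the digit 2 at least once: 9832, 9842, 9852, 9862, 9872, 9882, …, 10002, 10012.
28 qualify.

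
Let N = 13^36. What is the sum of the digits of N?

13^36 = 12646218552730347184269489080961456410641
Sum of its 41 digits: 172.

172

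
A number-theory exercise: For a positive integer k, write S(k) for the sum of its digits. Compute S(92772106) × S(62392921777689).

2652

S(92772106) = 9+2+7+7+2+1+0+6 = 34.
S(62392921777689) = 6+2+3+9+2+9+2+1+7+7+7+6+8+9 = 78.
34 · 78 = 2652.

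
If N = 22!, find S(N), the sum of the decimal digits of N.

22! = 1124000727777607680000
Sum of its 22 digits: 72.

72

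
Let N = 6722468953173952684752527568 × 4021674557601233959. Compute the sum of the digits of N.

207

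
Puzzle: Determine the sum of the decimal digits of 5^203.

596

5^203 = 7778769097326427133930080067225155300737815210901458916376395768487123542544229301479931028907142021196208236943903102655895054340362548828125
Sum of its 142 digits: 596.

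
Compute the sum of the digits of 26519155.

2+6+5+1+9+1+5+5 = 34

34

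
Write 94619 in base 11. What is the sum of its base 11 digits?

94619 in base 11 is 650A8.
Digit sum: 6+5+0+10+8 = 29.

29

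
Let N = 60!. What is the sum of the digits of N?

288

60! = 8320987112741390144276341183223364380754172606361245952449277696409600000000000000
Sum of its 82 digits: 288.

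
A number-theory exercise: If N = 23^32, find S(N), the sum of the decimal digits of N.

23^32 = 37608910510519071039902074217516707306379521
Sum of its 44 digits: 169.

169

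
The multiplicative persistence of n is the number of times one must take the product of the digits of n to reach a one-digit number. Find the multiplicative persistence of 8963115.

2

8963115 → 6480 → 0 (2 steps)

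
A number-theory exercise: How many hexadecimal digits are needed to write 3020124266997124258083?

18

3020124266997124258083 in base 16 is A3B8A4CB879C955923, which has 18 digits.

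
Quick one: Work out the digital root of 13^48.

The digital root of n equals n mod 9 (or 9 when 9 | n), so we need 13^48 mod 9.
13^48 ≡ 1 (mod 9), so the digital root is 1.

1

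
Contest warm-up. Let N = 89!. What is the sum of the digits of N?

549

89! = 16507955160908461081216919262453619309839666236496541854913520707833171034378509739399912570787600662729080382999756800000000000000000000
Sum of its 137 digits: 549.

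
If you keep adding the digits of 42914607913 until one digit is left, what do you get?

4+2+9+1+4+6+0+7+9+1+3 = 46
4+6 = 10
1+0 = 1

1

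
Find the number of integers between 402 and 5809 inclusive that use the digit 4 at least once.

2240

The integers in [402, 5809] that use the digit 4 at least once: 402, 403, 404, 405, 406, 407, …, 5794, 5804.
2240 qualify.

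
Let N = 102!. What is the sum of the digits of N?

630

102! = 961446671503512660926865558697259548455355905059659464369444714048531715130254590603314961882364451384985595980362059157503710042865532928000000000000000000000000
Sum of its 162 digits: 630.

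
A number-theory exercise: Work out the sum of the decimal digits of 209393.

26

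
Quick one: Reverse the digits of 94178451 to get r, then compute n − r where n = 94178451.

78691302

Reverse of 94178451 is 15487149.
94178451 − 15487149 = 78691302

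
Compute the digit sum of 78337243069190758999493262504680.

7+8+3+3+7+2+4+3+0+6+9+1+9+0+7+5+8+9+9+9+4+9+3+2+6+2+5+0+4+6+8+0 = 158

158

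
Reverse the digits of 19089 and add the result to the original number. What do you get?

117180

Reverse of 19089 is 98091.
19089 + 98091 = 117180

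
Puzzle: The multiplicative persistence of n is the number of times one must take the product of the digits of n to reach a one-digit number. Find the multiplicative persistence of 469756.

2

469756 → 45360 → 0 (2 steps)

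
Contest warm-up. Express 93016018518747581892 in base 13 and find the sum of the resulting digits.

93016018518747581892 in base 13 is A9A2B1BB0602A50C9B.
Digit sum: 10+9+10+2+11+1+11+11+0+6+0+2+10+5+0+12+9+11 = 120.

120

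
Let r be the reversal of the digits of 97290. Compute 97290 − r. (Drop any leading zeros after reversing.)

Reverse of 97290 is 9279.
97290 − 9279 = 88011

88011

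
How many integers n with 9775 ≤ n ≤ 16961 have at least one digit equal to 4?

The integers in [9775, 16961] that have at least one digit equal to 4: 9784, 9794, 9804, 9814, 9824, 9834, …, 16949, 16954.
2662 qualify.

2662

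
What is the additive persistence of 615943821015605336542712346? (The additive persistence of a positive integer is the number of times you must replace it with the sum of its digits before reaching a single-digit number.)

2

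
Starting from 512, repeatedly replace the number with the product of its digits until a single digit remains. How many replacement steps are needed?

512 → 10 → 0 (2 steps)

2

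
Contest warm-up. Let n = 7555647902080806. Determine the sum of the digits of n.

7+5+5+5+6+4+7+9+0+2+0+8+0+8+0+6 = 72

72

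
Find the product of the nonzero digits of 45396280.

51840

4×5×3×9×6×2×8 = 51840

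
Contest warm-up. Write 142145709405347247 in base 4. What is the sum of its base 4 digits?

42

142145709405347247 in base 4 is 13321000030110003130321312233.
Digit sum: 1+3+3+2+1+0+0+0+0+3+0+1+1+0+0+0+3+1+3+0+3+2+1+3+1+2+2+3+3 = 42.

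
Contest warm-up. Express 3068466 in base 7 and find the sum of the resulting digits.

30

3068466 in base 7 is 35036652.
Digit sum: 3+5+0+3+6+6+5+2 = 30.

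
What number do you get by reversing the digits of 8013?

3108

Reversing 8013 gives 3108.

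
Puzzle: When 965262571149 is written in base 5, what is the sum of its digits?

41

965262571149 in base 5 is 111303324204234044.
Digit sum: 1+1+1+3+0+3+3+2+4+2+0+4+2+3+4+0+4+4 = 41.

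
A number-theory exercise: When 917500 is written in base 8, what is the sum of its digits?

917500 in base 8 is 3377774.
Digit sum: 3+3+7+7+7+7+4 = 38.

38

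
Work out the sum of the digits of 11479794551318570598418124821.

1+1+4+7+9+7+9+4+5+5+1+3+1+8+5+7+0+5+9+8+4+1+8+1+2+4+8+2+1 = 130

130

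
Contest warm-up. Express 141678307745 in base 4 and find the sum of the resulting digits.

32

141678307745 in base 4 is 2003330223312212201.
Digit sum: 2+0+0+3+3+3+0+2+2+3+3+1+2+2+1+2+2+0+1 = 32.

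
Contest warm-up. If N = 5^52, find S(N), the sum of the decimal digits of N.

5^52 = 2220446049250313080847263336181640625
Sum of its 37 digits: 130.

130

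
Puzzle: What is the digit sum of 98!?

98! = 9426890448883247745626185743057242473809693764078951663494238777294707070023223798882976159207729119823605850588608460429412647567360000000000000000000000
Sum of its 154 digits: 639.

639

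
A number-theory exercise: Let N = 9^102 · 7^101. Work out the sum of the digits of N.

819

9^102 · 7^101 = 487122291735706524475425650104406695194567673834471789720983320690852441711615060145699900649007008337545437603961008671035820947501574751726833414124598158982601716973995483447968567
Sum of its 183 digits: 819.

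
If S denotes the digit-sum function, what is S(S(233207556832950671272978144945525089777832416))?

3

First digit sum: 210.
2+1+0 = 3.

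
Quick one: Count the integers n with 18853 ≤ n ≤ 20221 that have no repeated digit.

420

The integers in [18853, 20221] that have no repeated digit: 18902, 18903, 18904, 18905, 18906, 18907, …, 20197, 20198.
420 qualify.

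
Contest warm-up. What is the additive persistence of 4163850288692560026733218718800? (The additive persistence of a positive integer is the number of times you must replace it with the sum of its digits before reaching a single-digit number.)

4163850288692560026733218718800 → 129 → 12 → 3 (3 steps)

3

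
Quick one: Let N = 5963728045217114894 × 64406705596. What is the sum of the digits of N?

5963728045217114894 × 64406705596 = 384104076462907294878364746824
Sum of its 30 digits: 143.

143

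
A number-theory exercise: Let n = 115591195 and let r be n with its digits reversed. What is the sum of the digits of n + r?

Reversal of 115591195 is 591195511; 115591195 + 591195511 = 706786706.
Digit sum of 706786706: 7+0+6+7+8+6+7+0+6 = 47.

47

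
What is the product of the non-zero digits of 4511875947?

4×5×1×1×8×7×5×9×4×7 = 1411200

1411200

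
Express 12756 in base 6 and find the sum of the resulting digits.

11

12756 in base 6 is 135020.
Digit sum: 1+3+5+0+2+0 = 11.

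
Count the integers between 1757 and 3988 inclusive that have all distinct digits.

The integers in [1757, 3988] that have all distinct digits: 1758, 1759, 1760, 1762, 1763, 1764, …, 3986, 3987.
1143 qualify.

1143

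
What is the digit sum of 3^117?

3^117 = 66555937033867822607895549241096482953017615834735226163
Sum of its 56 digits: 261.

261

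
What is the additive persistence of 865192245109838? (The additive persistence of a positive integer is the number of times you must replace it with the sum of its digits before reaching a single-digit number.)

865192245109838 → 71 → 8 (2 steps)

2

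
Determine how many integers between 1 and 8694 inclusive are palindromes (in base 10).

185

The integers in [1, 8694] that are palindromes (in base 10): 1, 2, 3, 4, 5, 6, …, 8558, 8668.
185 qualify.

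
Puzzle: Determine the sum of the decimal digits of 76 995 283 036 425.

69

7+6+9+9+5+2+8+3+0+3+6+4+2+5 = 69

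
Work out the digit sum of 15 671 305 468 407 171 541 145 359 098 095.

1+5+6+7+1+3+0+5+4+6+8+4+0+7+1+7+1+5+4+1+1+4+5+3+5+9+0+9+8+0+9+5 = 134

134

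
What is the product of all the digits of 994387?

9×9×4×3×8×7 = 54432

54432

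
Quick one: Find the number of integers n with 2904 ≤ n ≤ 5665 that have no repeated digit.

The integers in [2904, 5665] that have no repeated digit: 2904, 2905, 2906, 2907, 2908, 2910, …, 5648, 5649.
1377 qualify.

1377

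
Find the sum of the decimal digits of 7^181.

7^181 = 917794059966337759258980364184622507324708412424933617705921828697250625565663893908235291185789020748340741557880041586410213840913190637861881837556007
Sum of its 153 digits: 700.

700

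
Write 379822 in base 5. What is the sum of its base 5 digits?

379822 in base 5 is 44123242.
Digit sum: 4+4+1+2+3+2+4+2 = 22.

22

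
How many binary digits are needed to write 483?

9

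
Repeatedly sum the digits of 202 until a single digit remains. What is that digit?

2+0+2 = 4

4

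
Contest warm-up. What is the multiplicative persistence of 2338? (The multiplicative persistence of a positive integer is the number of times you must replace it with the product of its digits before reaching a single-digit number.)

2338 → 144 → 16 → 6 (3 steps)

3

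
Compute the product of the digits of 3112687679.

762048

3×1×1×2×6×8×7×6×7×9 = 762048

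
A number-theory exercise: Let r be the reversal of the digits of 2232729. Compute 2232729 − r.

Reverse of 2232729 is 9272322.
2232729 − 9272322 = -7039593

-7039593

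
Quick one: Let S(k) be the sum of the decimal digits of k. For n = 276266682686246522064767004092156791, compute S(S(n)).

7

First digit sum: 160.
1+6+0 = 7.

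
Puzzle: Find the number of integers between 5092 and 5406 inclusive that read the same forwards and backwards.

3

The integers in [5092, 5406] that read the same forwards and backwards: 5115, 5225, 5335.
3 qualify.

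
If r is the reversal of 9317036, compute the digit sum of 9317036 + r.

31

Reversal of 9317036 is 6307139; 9317036 + 6307139 = 15624175.
Digit sum of 15624175: 1+5+6+2+4+1+7+5 = 31.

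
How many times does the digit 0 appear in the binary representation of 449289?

9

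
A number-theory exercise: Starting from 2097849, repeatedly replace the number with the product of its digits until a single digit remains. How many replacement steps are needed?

1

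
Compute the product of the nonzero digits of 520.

5×2 = 10

10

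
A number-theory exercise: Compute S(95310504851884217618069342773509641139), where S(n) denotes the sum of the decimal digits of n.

9+5+3+1+0+5+0+4+8+5+1+8+8+4+2+1+7+6+1+8+0+6+9+3+4+2+7+7+3+5+0+9+6+4+1+1+3+9 = 165

165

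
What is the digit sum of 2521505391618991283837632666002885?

2+5+2+1+5+0+5+3+9+1+6+1+8+9+9+1+2+8+3+8+3+7+6+3+2+6+6+6+0+0+2+8+8+5 = 150

150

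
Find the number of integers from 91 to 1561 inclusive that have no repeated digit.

909

The integers in [91, 1561] that have no repeated digit: 91, 92, 93, 94, 95, 96, …, 1549, 1560.
909 qualify.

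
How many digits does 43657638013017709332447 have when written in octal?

26

43657638013017709332447 in base 8 is 11175275576014121711743737, which has 26 digits.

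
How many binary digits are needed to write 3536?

12

3536 in base 2 is 110111010000, which has 12 digits.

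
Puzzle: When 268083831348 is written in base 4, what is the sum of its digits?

268083831348 in base 4 is 3321223002222020310.
Digit sum: 3+3+2+1+2+2+3+0+0+2+2+2+2+0+2+0+3+1+0 = 30.

30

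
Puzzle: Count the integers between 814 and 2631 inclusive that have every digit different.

933

The integers in [814, 2631] that have every digit different: 814, 815, 816, 817, 819, 820, …, 2630, 2631.
933 qualify.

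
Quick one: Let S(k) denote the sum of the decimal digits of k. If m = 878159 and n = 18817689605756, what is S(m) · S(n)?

S(878159) = 8+7+8+1+5+9 = 38.
S(18817689605756) = 1+8+8+1+7+6+8+9+6+0+5+7+5+6 = 77.
38 · 77 = 2926.

2926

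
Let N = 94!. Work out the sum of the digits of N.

549

94! = 108736615665674308027365285256786601004186803580182872307497374434045199869417927630229109214583415458560865651202385340530688000000000000000000000
Sum of its 147 digits: 549.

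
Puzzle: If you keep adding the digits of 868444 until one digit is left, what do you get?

7

8+6+8+4+4+4 = 34
3+4 = 7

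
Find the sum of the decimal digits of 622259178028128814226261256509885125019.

6+2+2+2+5+9+1+7+8+0+2+8+1+2+8+8+1+4+2+2+6+2+6+1+2+5+6+5+0+9+8+8+5+1+2+5+0+1+9 = 161

161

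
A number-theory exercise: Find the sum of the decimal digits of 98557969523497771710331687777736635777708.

226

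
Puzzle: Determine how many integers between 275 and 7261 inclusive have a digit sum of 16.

514

The integers in [275, 7261] that have a digit sum of 16: 277, 286, 295, 349, 358, 367, …, 7252, 7261.
514 qualify.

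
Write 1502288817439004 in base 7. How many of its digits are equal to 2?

2

1502288817439004 in base 7 is 631301533235462360.
The digit 2 appears 2 times.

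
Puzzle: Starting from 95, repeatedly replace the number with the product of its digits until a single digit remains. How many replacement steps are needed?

95 → 45 → 20 → 0 (3 steps)

3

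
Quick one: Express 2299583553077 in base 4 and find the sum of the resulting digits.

32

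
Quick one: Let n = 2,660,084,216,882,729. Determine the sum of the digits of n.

71

2+6+6+0+0+8+4+2+1+6+8+8+2+7+2+9 = 71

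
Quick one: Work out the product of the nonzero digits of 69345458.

6×9×3×4×5×4×5×8 = 518400

518400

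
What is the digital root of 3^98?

9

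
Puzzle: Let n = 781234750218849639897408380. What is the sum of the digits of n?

134

7+8+1+2+3+4+7+5+0+2+1+8+8+4+9+6+3+9+8+9+7+4+0+8+3+8+0 = 134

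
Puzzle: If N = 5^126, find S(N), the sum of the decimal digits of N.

415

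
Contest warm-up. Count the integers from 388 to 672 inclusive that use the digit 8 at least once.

The integers in [388, 672] that use the digit 8 at least once: 388, 389, 398, 408, 418, 428, …, 658, 668.
48 qualify.

48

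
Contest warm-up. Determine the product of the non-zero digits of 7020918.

7×2×9×1×8 = 1008

1008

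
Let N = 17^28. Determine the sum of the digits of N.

17^28 = 28351092476867700887730107366063041
Sum of its 35 digits: 145.

145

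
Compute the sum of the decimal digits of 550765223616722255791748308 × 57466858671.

189

550765223616722255791748308 × 57466858671 = 31650747266483889345844711223839378668
Sum of its 38 digits: 189.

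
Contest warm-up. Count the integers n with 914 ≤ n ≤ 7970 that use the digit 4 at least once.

The integers in [914, 7970] that use the digit 4 at least once: 914, 924, 934, 940, 941, 942, …, 7954, 7964.
2641 qualify.

2641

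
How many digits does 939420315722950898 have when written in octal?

939420315722950898 in base 8 is 64113734630534724362, which has 20 digits.

20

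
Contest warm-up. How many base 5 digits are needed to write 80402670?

80402670 in base 5 is 131040341140, which has 12 digits.

12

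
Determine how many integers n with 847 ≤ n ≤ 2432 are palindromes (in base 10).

The integers in [847, 2432] that are palindromes (in base 10): 848, 858, 868, 878, 888, 898, …, 2222, 2332.
30 qualify.

30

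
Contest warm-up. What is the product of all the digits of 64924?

6×4×9×2×4 = 1728

1728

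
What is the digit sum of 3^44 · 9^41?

3^44 · 9^41 = 1310020508637620352391208095712502073964245732475093456566329
Sum of its 61 digits: 234.

234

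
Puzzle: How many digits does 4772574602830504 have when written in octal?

18

4772574602830504 in base 8 is 207512063567321250, which has 18 digits.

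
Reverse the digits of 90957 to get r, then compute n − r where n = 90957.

15048

Reverse of 90957 is 75909.
90957 − 75909 = 15048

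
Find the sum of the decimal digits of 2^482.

2^482 = 12486994201263968925526388919172665222994392570659884603436627838501486955279062480481224412253967884639307724485626491581791902717153141225160704
Sum of its 146 digits: 670.

670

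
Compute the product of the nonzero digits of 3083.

72

3×8×3 = 72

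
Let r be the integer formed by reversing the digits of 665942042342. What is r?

Reversing 665942042342 gives 243240249566.

243240249566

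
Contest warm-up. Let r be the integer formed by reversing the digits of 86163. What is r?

36168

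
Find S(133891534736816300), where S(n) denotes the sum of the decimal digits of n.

71

1+3+3+8+9+1+5+3+4+7+3+6+8+1+6+3+0+0 = 71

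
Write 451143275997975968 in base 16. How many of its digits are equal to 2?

1

451143275997975968 in base 16 is 642C86B54AA55A0.
The digit 2 appears 1 time.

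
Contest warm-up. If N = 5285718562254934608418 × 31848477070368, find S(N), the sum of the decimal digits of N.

165

5285718562254934608418 × 31848477070368 = 168342086430394796801459917911157824
Sum of its 36 digits: 165.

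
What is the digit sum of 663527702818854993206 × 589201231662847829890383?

228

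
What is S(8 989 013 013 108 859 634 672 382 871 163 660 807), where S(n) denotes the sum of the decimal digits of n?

8+9+8+9+0+1+3+0+1+3+1+0+8+8+5+9+6+3+4+6+7+2+3+8+2+8+7+1+1+6+3+6+6+0+8+0+7 = 167

167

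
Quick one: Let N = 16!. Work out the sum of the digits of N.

63

16! = 20922789888000
Sum of its 14 digits: 63.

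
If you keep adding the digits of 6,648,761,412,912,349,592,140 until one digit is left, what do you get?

6+6+4+8+7+6+1+4+1+2+9+1+2+3+4+9+5+9+2+1+4+0 = 94
9+4 = 13
1+3 = 4

4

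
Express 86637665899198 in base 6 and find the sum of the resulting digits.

48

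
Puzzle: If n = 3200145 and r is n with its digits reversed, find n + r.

8610168

Reverse of 3200145 is 5410023.
3200145 + 5410023 = 8610168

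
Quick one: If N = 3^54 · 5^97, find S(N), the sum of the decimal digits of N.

3^54 · 5^97 = 3669764333646555807829943231020547736188957659088133618496829768673705984838306903839111328125
Sum of its 94 digits: 459.

459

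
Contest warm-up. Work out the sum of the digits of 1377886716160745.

1+3+7+7+8+8+6+7+1+6+1+6+0+7+4+5 = 77

77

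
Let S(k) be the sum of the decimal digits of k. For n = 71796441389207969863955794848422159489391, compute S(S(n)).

9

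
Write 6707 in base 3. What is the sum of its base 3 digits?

7

6707 in base 3 is 100012102.
Digit sum: 1+0+0+0+1+2+1+0+2 = 7.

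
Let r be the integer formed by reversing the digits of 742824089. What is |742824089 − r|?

237604158

Reverse of 742824089 is 980428247.
|742824089 − 980428247| = 237604158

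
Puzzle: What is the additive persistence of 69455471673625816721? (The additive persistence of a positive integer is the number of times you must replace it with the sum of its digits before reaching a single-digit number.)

69455471673625816721 → 95 → 14 → 5 (3 steps)

3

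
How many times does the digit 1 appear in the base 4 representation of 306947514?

4

306947514 in base 4 is 102102322112322.
The digit 1 appears 4 times.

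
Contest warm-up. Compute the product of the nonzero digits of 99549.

14580

9×9×5×4×9 = 14580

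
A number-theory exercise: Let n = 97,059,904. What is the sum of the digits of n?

43

9+7+0+5+9+9+0+4 = 43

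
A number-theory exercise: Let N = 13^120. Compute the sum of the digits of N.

13^120 = 47119673969698375120395384870783522671987360747796916273802816305657208828221899375486009413133307297405542050439045918103574418232801
Sum of its 134 digits: 604.

604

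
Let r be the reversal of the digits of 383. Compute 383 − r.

0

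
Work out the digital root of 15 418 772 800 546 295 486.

2

1+5+4+1+8+7+7+2+8+0+0+5+4+6+2+9+5+4+8+6 = 92
9+2 = 11
1+1 = 2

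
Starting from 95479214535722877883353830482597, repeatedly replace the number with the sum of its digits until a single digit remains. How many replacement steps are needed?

3

95479214535722877883353830482597 → 163 → 10 → 1 (3 steps)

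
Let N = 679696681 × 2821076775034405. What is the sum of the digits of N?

118

679696681 × 2821076775034405 = 1917476520837068739309805
Sum of its 25 digits: 118.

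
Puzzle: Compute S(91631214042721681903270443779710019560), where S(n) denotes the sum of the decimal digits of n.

9+1+6+3+1+2+1+4+0+4+2+7+2+1+6+8+1+9+0+3+2+7+0+4+4+3+7+7+9+7+1+0+0+1+9+5+6+0 = 142

142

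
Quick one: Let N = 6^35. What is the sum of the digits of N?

6^35 = 1719070799748422591028658176
Sum of its 28 digits: 135.

135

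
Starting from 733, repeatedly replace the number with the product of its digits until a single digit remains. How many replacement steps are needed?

733 → 63 → 18 → 8 (3 steps)

3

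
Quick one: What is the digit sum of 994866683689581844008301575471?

153

9+9+4+8+6+6+6+8+3+6+8+9+5+8+1+8+4+4+0+0+8+3+0+1+5+7+5+4+7+1 = 153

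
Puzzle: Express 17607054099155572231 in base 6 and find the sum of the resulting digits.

51

17607054099155572231 in base 6 is 3414342034353102000520011.
Digit sum: 3+4+1+4+3+4+2+0+3+4+3+5+3+1+0+2+0+0+0+5+2+0+0+1+1 = 51.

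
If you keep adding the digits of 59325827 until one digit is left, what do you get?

5

5+9+3+2+5+8+2+7 = 41
4+1 = 5
(Equivalently, 59325827 mod 9 = 5.)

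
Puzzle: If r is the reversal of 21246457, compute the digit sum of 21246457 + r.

Reversal of 21246457 is 75464212; 21246457 + 75464212 = 96710669.
Digit sum of 96710669: 9+6+7+1+0+6+6+9 = 44.

44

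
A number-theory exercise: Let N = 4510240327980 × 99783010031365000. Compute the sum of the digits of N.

4510240327980 × 99783010031365000 = 450045355890695307687092700000
Sum of its 30 digits: 117.

117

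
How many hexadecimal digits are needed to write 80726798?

7

80726798 in base 16 is 4CFCB0E, which has 7 digits.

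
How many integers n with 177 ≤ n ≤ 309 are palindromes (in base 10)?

The integers in [177, 309] that are palindromes (in base 10): 181, 191, 202, 212, 222, 232, …, 292, 303.
13 qualify.

13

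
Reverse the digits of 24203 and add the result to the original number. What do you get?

54445

Reverse of 24203 is 30242.
24203 + 30242 = 54445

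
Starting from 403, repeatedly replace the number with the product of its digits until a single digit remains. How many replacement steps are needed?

1

403 → 0 (1 step)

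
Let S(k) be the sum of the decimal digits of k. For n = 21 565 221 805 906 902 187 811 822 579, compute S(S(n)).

5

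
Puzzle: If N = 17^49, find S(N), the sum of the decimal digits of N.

305

17^49 = 1958831807773342257691221904789587637189069813834520650586897
Sum of its 61 digits: 305.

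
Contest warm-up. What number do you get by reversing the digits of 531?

Reversing 531 gives 135.

135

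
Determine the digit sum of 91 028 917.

9+1+0+2+8+9+1+7 = 37

37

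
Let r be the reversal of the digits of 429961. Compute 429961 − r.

Reverse of 429961 is 169924.
429961 − 169924 = 260037

260037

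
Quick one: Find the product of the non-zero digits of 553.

75

5×5×3 = 75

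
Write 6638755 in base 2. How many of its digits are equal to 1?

6638755 in base 2 is 11001010100110010100011.
The digit 1 appears 11 times.

11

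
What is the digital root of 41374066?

4

4+1+3+7+4+0+6+6 = 31
3+1 = 4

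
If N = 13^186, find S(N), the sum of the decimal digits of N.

13^186 = 1561217925417335689726103955425940734692730678418087606105494586586777324815140319407682431270547557585873208920482473076830845179510116750674103996481724527987222662740758329422665455475986922500127624489609
Sum of its 208 digits: 946.

946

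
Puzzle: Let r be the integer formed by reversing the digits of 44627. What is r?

72644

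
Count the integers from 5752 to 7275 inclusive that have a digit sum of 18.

The integers in [5752, 7275] that have a digit sum of 18: 5760, 5805, 5814, 5823, 5832, 5841, …, 7263, 7272.
110 qualify.

110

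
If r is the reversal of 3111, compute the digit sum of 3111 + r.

Reversal of 3111 is 1113; 3111 + 1113 = 4224.
Digit sum of 4224: 4+2+2+4 = 12.

12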